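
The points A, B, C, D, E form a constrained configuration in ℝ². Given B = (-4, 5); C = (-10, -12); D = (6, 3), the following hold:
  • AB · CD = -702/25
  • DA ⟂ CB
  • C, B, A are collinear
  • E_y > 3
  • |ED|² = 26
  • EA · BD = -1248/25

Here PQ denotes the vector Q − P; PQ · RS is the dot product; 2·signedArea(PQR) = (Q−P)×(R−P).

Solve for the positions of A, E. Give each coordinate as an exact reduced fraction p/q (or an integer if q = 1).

A = (-88/25, 159/25)
E = (1, 4)

1. A_x = -88/25  [C, B, A are collinear ∩ DA ⟂ CB]
2. A_y = 159/25  [C, B, A are collinear ∩ DA ⟂ CB]
   → A = (-88/25, 159/25)
3. E_x = 1  [line -10·x + 2·y + 2 = 0 ∩ |ED|² = 26]
4. E_y = 4  [line -10·x + 2·y + 2 = 0 ∩ |ED|² = 26]
   → E = (1, 4)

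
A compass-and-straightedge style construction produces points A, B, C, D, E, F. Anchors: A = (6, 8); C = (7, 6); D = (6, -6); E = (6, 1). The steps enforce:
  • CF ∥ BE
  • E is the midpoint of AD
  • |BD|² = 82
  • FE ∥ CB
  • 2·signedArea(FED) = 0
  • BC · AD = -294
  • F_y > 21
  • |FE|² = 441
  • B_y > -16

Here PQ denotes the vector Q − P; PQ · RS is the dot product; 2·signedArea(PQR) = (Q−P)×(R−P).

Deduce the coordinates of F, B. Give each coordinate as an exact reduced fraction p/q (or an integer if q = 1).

1. F_x = 6  [2·signedArea(FED) = 0]
2. F_y = 22  [|FE|² = 441]
   → F = (6, 22)
3. B_x = 7  [CF ∥ BE ∩ FE ∥ CB]
4. B_y = -15  [CF ∥ BE ∩ FE ∥ CB]
   → B = (7, -15)

B = (7, -15)
F = (6, 22)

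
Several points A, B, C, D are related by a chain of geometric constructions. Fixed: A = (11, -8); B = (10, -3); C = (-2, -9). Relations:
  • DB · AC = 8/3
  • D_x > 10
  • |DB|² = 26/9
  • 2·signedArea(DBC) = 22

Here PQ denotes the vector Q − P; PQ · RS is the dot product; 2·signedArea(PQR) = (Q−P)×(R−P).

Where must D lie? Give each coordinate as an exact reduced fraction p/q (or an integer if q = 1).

D = (31/3, -14/3)

1. D_x = 31/3  [2·signedArea(DBC) = 22 ∩ DB · AC = 8/3]
2. D_y = -14/3  [2·signedArea(DBC) = 22 ∩ DB · AC = 8/3]
   → D = (31/3, -14/3)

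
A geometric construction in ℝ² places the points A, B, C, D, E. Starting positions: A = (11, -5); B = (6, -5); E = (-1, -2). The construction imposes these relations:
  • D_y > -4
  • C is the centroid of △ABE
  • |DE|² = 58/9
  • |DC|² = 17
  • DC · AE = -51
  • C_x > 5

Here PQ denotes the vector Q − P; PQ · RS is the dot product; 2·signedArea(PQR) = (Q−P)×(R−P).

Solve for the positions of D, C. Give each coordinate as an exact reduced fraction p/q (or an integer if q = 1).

1. C_x = 16/3  [C is the centroid of △ABE]
2. C_y = -4  [C is the centroid of △ABE]
   → C = (16/3, -4)
3. D_x = 4/3  [line 12·x + -3·y + -25 = 0 ∩ |DC|² = 17]
4. D_y = -3  [line 12·x + -3·y + -25 = 0 ∩ |DC|² = 17]
   → D = (4/3, -3)

C = (16/3, -4)
D = (4/3, -3)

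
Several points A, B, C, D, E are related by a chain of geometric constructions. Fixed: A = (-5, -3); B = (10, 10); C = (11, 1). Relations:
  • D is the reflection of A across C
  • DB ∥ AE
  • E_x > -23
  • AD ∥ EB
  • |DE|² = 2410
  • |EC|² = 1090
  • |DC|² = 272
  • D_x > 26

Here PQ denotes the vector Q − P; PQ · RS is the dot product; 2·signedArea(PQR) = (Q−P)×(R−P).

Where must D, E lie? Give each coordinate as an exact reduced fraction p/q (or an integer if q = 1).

D = (27, 5)
E = (-22, 2)

1. D_x = 27  [D is the reflection of A across C]
2. D_y = 5  [D is the reflection of A across C]
   → D = (27, 5)
3. E_x = -22  [AD ∥ EB ∩ DB ∥ AE]
4. E_y = 2  [AD ∥ EB ∩ DB ∥ AE]
   → E = (-22, 2)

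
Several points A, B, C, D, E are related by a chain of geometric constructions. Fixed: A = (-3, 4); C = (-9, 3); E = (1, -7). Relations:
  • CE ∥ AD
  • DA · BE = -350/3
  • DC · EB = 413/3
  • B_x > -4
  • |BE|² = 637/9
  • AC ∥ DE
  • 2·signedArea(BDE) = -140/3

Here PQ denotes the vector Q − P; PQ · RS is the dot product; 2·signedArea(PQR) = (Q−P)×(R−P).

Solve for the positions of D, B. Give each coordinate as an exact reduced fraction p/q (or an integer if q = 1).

1. D_x = 7  [AC ∥ DE ∩ CE ∥ AD]
2. D_y = -6  [AC ∥ DE ∩ CE ∥ AD]
   → D = (7, -6)
3. B_x = -11/3  [2·signedArea(BDE) = -140/3 ∩ DA · BE = -350/3]
4. B_y = 0  [2·signedArea(BDE) = -140/3 ∩ DA · BE = -350/3]
   → B = (-11/3, 0)

B = (-11/3, 0)
D = (7, -6)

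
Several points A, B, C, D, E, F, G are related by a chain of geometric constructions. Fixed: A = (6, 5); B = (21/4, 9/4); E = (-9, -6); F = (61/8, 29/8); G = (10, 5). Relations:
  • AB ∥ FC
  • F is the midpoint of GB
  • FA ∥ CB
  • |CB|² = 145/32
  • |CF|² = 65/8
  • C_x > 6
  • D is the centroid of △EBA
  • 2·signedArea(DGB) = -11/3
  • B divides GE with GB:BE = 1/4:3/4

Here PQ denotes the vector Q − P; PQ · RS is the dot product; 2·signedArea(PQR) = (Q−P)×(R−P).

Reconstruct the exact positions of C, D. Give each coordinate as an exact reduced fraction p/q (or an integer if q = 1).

C = (55/8, 7/8)
D = (3/4, 5/12)

1. C_x = 55/8  [FA ∥ CB ∩ AB ∥ FC]
2. C_y = 7/8  [FA ∥ CB ∩ AB ∥ FC]
   → C = (55/8, 7/8)
3. D_x = 3/4  [D is the centroid of △EBA]
4. D_y = 5/12  [D is the centroid of △EBA]
   → D = (3/4, 5/12)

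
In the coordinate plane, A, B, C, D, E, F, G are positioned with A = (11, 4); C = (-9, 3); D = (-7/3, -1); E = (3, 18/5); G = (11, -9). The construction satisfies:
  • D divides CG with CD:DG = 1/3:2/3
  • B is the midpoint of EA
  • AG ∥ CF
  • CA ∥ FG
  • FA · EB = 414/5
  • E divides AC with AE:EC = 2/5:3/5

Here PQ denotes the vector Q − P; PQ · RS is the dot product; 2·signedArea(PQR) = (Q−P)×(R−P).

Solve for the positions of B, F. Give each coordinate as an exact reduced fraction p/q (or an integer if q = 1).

1. B_x = 7  [B is the midpoint of EA]
2. B_y = 19/5  [B is the midpoint of EA]
   → B = (7, 19/5)
3. F_x = -9  [CA ∥ FG ∩ AG ∥ CF]
4. F_y = -10  [CA ∥ FG ∩ AG ∥ CF]
   → F = (-9, -10)

B = (7, 19/5)
F = (-9, -10)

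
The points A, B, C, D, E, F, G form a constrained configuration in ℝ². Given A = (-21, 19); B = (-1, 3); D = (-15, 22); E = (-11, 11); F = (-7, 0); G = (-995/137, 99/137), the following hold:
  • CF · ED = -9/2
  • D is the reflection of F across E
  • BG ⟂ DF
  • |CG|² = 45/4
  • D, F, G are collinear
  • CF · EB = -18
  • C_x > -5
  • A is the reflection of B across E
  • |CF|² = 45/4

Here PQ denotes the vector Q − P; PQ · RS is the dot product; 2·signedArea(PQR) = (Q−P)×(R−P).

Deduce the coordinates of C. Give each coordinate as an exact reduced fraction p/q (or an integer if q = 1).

C = (-4, 3/2)

1. C_x = -4  [CF · ED = -9/2 ∩ CF · EB = -18]
2. C_y = 3/2  [CF · ED = -9/2 ∩ CF · EB = -18]
   → C = (-4, 3/2)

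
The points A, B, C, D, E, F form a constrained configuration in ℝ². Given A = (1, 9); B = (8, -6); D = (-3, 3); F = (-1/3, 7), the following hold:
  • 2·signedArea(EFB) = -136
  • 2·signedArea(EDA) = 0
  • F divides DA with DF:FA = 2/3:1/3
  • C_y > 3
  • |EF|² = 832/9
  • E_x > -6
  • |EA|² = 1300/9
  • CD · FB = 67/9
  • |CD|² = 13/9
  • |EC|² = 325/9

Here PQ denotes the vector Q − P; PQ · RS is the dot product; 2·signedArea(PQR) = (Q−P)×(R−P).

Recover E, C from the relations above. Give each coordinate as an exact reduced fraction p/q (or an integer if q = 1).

1. E_x = -17/3  [2·signedArea(EDA) = 0 ∩ 2·signedArea(EFB) = -136]
2. E_y = -1  [2·signedArea(EDA) = 0 ∩ 2·signedArea(EFB) = -136]
   → E = (-17/3, -1)
3. C_x = -7/3  [line -25/3·x + 13·y + -643/9 = 0 ∩ |CD|² = 13/9]
4. C_y = 4  [line -25/3·x + 13·y + -643/9 = 0 ∩ |CD|² = 13/9]
   → C = (-7/3, 4)

C = (-7/3, 4)
E = (-17/3, -1)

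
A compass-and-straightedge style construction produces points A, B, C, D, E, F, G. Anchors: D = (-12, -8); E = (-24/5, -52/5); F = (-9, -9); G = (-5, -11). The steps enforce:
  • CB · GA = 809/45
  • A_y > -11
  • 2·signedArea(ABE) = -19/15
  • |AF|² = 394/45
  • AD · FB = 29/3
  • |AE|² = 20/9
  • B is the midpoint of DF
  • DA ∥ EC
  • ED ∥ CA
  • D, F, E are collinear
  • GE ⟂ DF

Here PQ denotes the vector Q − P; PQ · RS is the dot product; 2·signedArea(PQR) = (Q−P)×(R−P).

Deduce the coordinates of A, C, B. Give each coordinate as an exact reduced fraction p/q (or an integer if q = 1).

A = (-94/15, -152/15)
B = (-21/2, -17/2)
C = (14/15, -188/15)

1. B_x = -21/2  [B is the midpoint of DF]
2. B_y = -17/2  [B is the midpoint of DF]
   → B = (-21/2, -17/2)
3. A_x = -94/15  [2·signedArea(ABE) = -19/15 ∩ AD · FB = 29/3]
4. A_y = -152/15  [2·signedArea(ABE) = -19/15 ∩ AD · FB = 29/3]
   → A = (-94/15, -152/15)
5. C_x = 14/15  [ED ∥ CA ∩ DA ∥ EC]
6. C_y = -188/15  [ED ∥ CA ∩ DA ∥ EC]
   → C = (14/15, -188/15)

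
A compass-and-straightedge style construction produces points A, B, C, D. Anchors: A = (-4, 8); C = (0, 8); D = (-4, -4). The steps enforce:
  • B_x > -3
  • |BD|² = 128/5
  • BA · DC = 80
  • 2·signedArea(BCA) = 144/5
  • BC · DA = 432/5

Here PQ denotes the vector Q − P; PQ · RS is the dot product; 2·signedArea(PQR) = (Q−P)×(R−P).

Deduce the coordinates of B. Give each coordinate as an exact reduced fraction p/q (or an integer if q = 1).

1. B_x = -12/5  [BC · DA = 432/5 ∩ BA · DC = 80]
2. B_y = 4/5  [BC · DA = 432/5 ∩ BA · DC = 80]
   → B = (-12/5, 4/5)

B = (-12/5, 4/5)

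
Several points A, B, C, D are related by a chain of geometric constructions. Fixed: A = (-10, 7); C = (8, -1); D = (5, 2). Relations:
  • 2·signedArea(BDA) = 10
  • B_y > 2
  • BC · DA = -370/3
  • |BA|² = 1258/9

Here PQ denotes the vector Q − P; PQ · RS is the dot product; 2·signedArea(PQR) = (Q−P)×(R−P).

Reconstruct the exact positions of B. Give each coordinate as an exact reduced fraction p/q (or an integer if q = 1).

B = (1, 8/3)

1. B_x = 1  [2·signedArea(BDA) = 10 ∩ BC · DA = -370/3]
2. B_y = 8/3  [2·signedArea(BDA) = 10 ∩ BC · DA = -370/3]
   → B = (1, 8/3)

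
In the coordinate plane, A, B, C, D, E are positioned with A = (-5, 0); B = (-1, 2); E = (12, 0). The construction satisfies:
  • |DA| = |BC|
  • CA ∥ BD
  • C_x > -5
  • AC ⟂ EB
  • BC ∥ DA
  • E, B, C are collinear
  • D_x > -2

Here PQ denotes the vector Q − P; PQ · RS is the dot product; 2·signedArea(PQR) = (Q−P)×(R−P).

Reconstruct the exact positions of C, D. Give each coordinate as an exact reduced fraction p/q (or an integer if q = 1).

1. C_x = -797/173  [E, B, C are collinear ∩ AC ⟂ EB]
2. C_y = 442/173  [E, B, C are collinear ∩ AC ⟂ EB]
   → C = (-797/173, 442/173)
3. D_x = -241/173  [BC ∥ DA ∩ CA ∥ BD]
4. D_y = -96/173  [BC ∥ DA ∩ CA ∥ BD]
   → D = (-241/173, -96/173)

C = (-797/173, 442/173)
D = (-241/173, -96/173)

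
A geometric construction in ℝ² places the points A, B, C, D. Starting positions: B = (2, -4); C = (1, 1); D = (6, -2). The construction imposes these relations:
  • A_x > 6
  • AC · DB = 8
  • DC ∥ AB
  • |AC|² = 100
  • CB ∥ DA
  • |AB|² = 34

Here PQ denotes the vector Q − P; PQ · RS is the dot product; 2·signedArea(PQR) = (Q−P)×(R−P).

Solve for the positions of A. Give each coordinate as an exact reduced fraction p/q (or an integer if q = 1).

A = (7, -7)

1. A_x = 7  [DC ∥ AB ∩ CB ∥ DA]
2. A_y = -7  [DC ∥ AB ∩ CB ∥ DA]
   → A = (7, -7)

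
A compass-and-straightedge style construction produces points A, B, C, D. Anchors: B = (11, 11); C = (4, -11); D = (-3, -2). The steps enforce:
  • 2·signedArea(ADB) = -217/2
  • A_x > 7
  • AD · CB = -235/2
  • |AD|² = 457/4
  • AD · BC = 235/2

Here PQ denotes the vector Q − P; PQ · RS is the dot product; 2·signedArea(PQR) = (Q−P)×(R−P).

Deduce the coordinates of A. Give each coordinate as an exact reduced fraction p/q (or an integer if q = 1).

A = (15/2, 0)

1. A_x = 15/2  [AD · BC = 235/2 ∩ 2·signedArea(ADB) = -217/2]
2. A_y = 0  [AD · BC = 235/2 ∩ 2·signedArea(ADB) = -217/2]
   → A = (15/2, 0)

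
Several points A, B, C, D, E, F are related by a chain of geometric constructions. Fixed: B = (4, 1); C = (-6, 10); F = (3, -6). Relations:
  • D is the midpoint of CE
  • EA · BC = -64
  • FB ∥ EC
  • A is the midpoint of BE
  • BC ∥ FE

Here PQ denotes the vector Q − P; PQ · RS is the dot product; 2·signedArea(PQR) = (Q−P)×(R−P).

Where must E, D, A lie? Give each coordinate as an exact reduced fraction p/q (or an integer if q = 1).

A = (-3/2, 2)
D = (-13/2, 13/2)
E = (-7, 3)

1. E_x = -7  [FB ∥ EC ∩ BC ∥ FE]
2. E_y = 3  [FB ∥ EC ∩ BC ∥ FE]
   → E = (-7, 3)
3. D_x = -13/2  [D is the midpoint of CE]
4. D_y = 13/2  [D is the midpoint of CE]
   → D = (-13/2, 13/2)
5. A_x = -3/2  [A is the midpoint of BE]
6. A_y = 2  [A is the midpoint of BE]
   → A = (-3/2, 2)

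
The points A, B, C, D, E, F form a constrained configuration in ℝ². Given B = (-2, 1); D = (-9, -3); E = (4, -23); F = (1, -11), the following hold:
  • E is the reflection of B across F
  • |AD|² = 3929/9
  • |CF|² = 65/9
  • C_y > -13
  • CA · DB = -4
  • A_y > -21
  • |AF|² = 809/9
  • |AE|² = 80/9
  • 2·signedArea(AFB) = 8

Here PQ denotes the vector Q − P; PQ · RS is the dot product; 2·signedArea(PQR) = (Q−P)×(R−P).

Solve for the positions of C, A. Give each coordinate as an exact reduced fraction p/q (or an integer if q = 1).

A = (8/3, -61/3)
C = (-4/3, -37/3)

1. A_x = 8/3  [line -12·x + -3·y + -29 = 0 ∩ |AE|² = 80/9]
2. A_y = -61/3  [line -12·x + -3·y + -29 = 0 ∩ |AE|² = 80/9]
   → A = (8/3, -61/3)
3. C_x = -4/3  [line -7·x + -4·y + -176/3 = 0 ∩ |CF|² = 65/9]
4. C_y = -37/3  [line -7·x + -4·y + -176/3 = 0 ∩ |CF|² = 65/9]
   → C = (-4/3, -37/3)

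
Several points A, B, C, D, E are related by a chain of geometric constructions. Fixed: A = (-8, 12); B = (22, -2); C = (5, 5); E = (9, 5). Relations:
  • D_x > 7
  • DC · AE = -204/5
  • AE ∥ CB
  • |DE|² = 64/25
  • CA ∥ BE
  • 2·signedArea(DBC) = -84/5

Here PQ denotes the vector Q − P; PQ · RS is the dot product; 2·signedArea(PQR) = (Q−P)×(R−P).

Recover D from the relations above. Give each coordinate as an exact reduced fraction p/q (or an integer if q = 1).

1. D_x = 37/5  [DC · AE = -204/5 ∩ 2·signedArea(DBC) = -84/5]
2. D_y = 5  [DC · AE = -204/5 ∩ 2·signedArea(DBC) = -84/5]
   → D = (37/5, 5)

D = (37/5, 5)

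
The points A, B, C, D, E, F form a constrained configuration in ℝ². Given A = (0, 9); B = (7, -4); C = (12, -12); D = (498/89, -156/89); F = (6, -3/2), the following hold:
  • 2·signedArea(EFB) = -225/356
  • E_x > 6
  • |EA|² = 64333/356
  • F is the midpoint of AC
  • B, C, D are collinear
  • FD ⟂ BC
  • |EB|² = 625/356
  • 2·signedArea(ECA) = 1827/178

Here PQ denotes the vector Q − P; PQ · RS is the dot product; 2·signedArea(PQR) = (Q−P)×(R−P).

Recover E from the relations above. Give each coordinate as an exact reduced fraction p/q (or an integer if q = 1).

1. E_x = 1121/178  [2·signedArea(EFB) = -225/356 ∩ 2·signedArea(ECA) = 1827/178]
2. E_y = -256/89  [2·signedArea(EFB) = -225/356 ∩ 2·signedArea(ECA) = 1827/178]
   → E = (1121/178, -256/89)

E = (1121/178, -256/89)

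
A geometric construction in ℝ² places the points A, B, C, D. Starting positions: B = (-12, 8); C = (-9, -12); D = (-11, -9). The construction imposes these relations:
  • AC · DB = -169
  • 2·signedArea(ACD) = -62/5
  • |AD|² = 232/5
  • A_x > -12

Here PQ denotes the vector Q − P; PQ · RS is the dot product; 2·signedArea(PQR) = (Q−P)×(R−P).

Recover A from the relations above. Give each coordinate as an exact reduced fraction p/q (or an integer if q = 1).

A = (-57/5, -11/5)

1. A_x = -57/5  [2·signedArea(ACD) = -62/5 ∩ AC · DB = -169]
2. A_y = -11/5  [2·signedArea(ACD) = -62/5 ∩ AC · DB = -169]
   → A = (-57/5, -11/5)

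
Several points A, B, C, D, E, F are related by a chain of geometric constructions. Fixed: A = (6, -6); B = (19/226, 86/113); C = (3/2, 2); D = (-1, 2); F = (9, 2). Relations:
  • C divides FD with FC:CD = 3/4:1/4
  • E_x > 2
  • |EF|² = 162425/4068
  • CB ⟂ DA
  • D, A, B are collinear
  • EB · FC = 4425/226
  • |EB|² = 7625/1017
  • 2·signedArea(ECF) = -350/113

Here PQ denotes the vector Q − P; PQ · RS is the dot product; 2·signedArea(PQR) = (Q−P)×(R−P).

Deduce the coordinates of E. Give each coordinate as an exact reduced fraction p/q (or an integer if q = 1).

E = (609/226, 538/339)

1. E_x = 609/226  [EB · FC = 4425/226 ∩ 2·signedArea(ECF) = -350/113]
2. E_y = 538/339  [EB · FC = 4425/226 ∩ 2·signedArea(ECF) = -350/113]
   → E = (609/226, 538/339)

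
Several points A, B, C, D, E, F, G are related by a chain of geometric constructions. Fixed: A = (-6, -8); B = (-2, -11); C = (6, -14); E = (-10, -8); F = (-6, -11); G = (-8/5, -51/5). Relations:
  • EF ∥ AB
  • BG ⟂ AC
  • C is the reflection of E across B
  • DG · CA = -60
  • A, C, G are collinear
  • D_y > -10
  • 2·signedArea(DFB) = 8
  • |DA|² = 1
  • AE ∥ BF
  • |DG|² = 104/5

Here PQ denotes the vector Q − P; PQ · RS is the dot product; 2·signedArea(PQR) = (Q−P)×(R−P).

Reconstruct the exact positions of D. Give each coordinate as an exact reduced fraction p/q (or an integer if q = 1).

D = (-6, -9)

1. D_x = -6  [2·signedArea(DFB) = 8 ∩ DG · CA = -60]
2. D_y = -9  [2·signedArea(DFB) = 8 ∩ DG · CA = -60]
   → D = (-6, -9)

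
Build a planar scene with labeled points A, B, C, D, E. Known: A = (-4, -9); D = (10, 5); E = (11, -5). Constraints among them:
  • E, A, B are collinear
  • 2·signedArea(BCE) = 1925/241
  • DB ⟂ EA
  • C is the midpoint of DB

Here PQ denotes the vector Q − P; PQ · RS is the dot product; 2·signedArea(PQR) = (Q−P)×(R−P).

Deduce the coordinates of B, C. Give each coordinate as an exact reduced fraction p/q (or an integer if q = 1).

B = (3026/241, -1105/241)
C = (2718/241, 50/241)

1. B_x = 3026/241  [E, A, B are collinear ∩ DB ⟂ EA]
2. B_y = -1105/241  [E, A, B are collinear ∩ DB ⟂ EA]
   → B = (3026/241, -1105/241)
3. C_x = 2718/241  [C is the midpoint of DB]
4. C_y = 50/241  [C is the midpoint of DB]
   → C = (2718/241, 50/241)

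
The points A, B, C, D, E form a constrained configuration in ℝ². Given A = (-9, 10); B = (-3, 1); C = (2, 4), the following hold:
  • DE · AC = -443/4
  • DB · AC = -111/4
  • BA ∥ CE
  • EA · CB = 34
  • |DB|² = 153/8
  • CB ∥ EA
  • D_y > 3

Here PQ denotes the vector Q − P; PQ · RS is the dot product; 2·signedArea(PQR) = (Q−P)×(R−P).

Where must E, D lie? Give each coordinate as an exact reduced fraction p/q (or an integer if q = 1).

D = (3/4, 13/4)
E = (-4, 13)

1. E_x = -4  [CB ∥ EA ∩ BA ∥ CE]
2. E_y = 13  [CB ∥ EA ∩ BA ∥ CE]
   → E = (-4, 13)
3. D_x = 3/4  [line -11·x + 6·y + -45/4 = 0 ∩ |DB|² = 153/8]
4. D_y = 13/4  [line -11·x + 6·y + -45/4 = 0 ∩ |DB|² = 153/8]
   → D = (3/4, 13/4)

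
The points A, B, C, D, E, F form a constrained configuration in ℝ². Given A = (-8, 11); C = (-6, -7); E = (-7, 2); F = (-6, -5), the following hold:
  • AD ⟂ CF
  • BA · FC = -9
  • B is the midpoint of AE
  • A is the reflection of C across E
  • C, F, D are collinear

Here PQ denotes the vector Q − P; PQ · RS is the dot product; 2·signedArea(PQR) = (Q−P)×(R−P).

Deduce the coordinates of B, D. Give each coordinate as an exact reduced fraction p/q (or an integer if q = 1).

B = (-15/2, 13/2)
D = (-6, 11)

1. B_x = -15/2  [B is the midpoint of AE]
2. B_y = 13/2  [B is the midpoint of AE]
   → B = (-15/2, 13/2)
3. D_x = -6  [C, F, D are collinear ∩ AD ⟂ CF]
4. D_y = 11  [C, F, D are collinear ∩ AD ⟂ CF]
   → D = (-6, 11)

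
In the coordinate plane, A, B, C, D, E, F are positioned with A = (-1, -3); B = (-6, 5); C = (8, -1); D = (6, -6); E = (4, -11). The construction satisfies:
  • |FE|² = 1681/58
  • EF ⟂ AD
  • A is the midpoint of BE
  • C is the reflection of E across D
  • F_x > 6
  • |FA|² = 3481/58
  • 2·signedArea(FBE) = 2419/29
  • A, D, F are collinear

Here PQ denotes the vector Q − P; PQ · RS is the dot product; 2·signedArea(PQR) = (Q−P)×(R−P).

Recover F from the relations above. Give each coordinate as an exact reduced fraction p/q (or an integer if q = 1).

F = (355/58, -351/58)

1. F_x = 355/58  [A, D, F are collinear ∩ EF ⟂ AD]
2. F_y = -351/58  [A, D, F are collinear ∩ EF ⟂ AD]
   → F = (355/58, -351/58)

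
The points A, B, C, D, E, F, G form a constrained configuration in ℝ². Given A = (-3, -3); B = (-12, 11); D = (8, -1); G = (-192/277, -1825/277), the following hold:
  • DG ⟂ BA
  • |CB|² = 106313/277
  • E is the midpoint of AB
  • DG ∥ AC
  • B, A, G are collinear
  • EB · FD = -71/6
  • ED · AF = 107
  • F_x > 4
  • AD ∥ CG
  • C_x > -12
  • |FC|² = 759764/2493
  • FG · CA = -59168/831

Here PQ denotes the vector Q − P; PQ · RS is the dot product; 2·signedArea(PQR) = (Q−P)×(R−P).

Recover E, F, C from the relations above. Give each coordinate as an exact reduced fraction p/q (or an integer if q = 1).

1. E_x = -15/2  [E is the midpoint of AB]
2. E_y = 4  [E is the midpoint of AB]
   → E = (-15/2, 4)
3. F_x = 13/3  [EB · FD = -71/6 ∩ ED · AF = 107]
4. F_y = -5/3  [EB · FD = -71/6 ∩ ED · AF = 107]
   → F = (13/3, -5/3)
5. C_x = -3239/277  [FG · CA = -59168/831 ∩ AD ∥ CG]
6. C_y = -2379/277  [FG · CA = -59168/831 ∩ AD ∥ CG]
   → C = (-3239/277, -2379/277)

C = (-3239/277, -2379/277)
E = (-15/2, 4)
F = (13/3, -5/3)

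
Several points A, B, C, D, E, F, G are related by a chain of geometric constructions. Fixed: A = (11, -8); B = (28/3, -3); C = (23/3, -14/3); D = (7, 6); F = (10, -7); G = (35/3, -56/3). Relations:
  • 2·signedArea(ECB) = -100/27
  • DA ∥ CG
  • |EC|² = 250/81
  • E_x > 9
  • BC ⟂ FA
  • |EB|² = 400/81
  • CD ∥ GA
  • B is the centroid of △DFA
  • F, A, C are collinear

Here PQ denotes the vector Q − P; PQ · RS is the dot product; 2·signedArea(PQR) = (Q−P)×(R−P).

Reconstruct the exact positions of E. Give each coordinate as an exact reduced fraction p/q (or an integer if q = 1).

E = (28/3, -47/9)

1. E_x = 28/3  [line -5/3·x + 5/3·y + 655/27 = 0 ∩ |EC|² = 250/81]
2. E_y = -47/9  [line -5/3·x + 5/3·y + 655/27 = 0 ∩ |EC|² = 250/81]
   → E = (28/3, -47/9)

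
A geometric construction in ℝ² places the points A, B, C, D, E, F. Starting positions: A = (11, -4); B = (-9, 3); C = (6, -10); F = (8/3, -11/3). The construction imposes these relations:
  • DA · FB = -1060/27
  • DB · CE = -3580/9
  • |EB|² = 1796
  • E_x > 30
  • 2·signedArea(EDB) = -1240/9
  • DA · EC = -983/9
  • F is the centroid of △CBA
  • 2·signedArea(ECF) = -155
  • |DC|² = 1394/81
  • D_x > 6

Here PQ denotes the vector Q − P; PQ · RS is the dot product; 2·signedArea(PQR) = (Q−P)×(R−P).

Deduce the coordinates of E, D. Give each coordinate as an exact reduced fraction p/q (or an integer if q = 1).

D = (59/9, -53/9)
E = (31, -11)

1. E_x = 31  [line -19/3·x + -10/3·y + 479/3 = 0 ∩ |EB|² = 1796]
2. E_y = -11  [line -19/3·x + -10/3·y + 479/3 = 0 ∩ |EB|² = 1796]
   → E = (31, -11)
3. D_x = 59/9  [DA · FB = -1060/27 ∩ DA · EC = -983/9]
4. D_y = -53/9  [DA · FB = -1060/27 ∩ DA · EC = -983/9]
   → D = (59/9, -53/9)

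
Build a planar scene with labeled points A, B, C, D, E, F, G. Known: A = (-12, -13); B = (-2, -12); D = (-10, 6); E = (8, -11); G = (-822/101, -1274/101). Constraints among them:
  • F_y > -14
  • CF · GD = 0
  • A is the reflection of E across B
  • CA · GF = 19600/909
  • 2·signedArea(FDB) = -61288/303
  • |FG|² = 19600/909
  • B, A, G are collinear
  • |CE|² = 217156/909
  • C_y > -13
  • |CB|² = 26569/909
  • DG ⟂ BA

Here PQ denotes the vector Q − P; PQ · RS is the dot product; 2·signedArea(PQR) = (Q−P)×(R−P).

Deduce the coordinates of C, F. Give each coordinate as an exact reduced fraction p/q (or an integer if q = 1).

C = (-2236/303, -3799/303)
F = (-3866/303, -3962/303)

1. F_x = -3866/303  [line 18·x + 8·y + 101284/303 = 0 ∩ |FG|² = 19600/909]
2. F_y = -3962/303  [line 18·x + 8·y + 101284/303 = 0 ∩ |FG|² = 19600/909]
   → F = (-3866/303, -3962/303)
3. C_x = -2236/303  [CF · GD = 0 ∩ CA · GF = 19600/909]
4. C_y = -3799/303  [CF · GD = 0 ∩ CA · GF = 19600/909]
   → C = (-2236/303, -3799/303)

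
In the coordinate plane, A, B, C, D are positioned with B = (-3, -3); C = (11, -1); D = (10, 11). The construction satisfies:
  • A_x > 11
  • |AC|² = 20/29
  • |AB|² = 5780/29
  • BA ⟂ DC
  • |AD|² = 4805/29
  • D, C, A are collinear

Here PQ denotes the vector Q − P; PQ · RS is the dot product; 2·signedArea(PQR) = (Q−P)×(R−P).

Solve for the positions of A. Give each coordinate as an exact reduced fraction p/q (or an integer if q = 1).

A = (321/29, -53/29)

1. A_x = 321/29  [D, C, A are collinear ∩ BA ⟂ DC]
2. A_y = -53/29  [D, C, A are collinear ∩ BA ⟂ DC]
   → A = (321/29, -53/29)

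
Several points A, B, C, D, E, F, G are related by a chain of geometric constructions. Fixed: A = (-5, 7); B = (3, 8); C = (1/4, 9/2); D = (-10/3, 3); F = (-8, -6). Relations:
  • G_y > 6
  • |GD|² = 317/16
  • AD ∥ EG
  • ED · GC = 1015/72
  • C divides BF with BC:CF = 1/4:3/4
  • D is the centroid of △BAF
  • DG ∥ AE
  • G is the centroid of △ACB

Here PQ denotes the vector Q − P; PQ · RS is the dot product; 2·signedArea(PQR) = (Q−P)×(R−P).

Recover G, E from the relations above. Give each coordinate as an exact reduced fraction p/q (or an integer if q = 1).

1. G_x = -7/12  [G is the centroid of △ACB]
2. G_y = 13/2  [G is the centroid of △ACB]
   → G = (-7/12, 13/2)
3. E_x = -9/4  [AD ∥ EG ∩ DG ∥ AE]
4. E_y = 21/2  [AD ∥ EG ∩ DG ∥ AE]
   → E = (-9/4, 21/2)

E = (-9/4, 21/2)
G = (-7/12, 13/2)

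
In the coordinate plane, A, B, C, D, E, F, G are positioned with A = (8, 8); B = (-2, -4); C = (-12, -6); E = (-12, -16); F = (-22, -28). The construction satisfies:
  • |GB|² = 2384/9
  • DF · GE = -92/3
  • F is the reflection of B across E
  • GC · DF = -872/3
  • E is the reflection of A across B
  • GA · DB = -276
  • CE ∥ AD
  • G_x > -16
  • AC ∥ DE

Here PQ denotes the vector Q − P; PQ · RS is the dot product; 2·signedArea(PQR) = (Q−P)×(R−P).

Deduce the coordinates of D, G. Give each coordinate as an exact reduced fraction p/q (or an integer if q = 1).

D = (8, -2)
G = (-46/3, -40/3)

1. D_x = 8  [AC ∥ DE ∩ CE ∥ AD]
2. D_y = -2  [AC ∥ DE ∩ CE ∥ AD]
   → D = (8, -2)
3. G_x = -46/3  [GC · DF = -872/3 ∩ GA · DB = -276]
4. G_y = -40/3  [GC · DF = -872/3 ∩ GA · DB = -276]
   → G = (-46/3, -40/3)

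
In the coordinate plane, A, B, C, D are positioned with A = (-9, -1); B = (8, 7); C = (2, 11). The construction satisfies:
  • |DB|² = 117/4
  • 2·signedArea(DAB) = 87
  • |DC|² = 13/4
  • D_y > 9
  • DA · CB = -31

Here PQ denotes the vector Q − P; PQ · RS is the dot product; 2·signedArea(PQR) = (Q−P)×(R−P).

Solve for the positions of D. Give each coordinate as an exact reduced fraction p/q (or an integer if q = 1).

D = (7/2, 10)

1. D_x = 7/2  [DA · CB = -31 ∩ 2·signedArea(DAB) = 87]
2. D_y = 10  [DA · CB = -31 ∩ 2·signedArea(DAB) = 87]
   → D = (7/2, 10)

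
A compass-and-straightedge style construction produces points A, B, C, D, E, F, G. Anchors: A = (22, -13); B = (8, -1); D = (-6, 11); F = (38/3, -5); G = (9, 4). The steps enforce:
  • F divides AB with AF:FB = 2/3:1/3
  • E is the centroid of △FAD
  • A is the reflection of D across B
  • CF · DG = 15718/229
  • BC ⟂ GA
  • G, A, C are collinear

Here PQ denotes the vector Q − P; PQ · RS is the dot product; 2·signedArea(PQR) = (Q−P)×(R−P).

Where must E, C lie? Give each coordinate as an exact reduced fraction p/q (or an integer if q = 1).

1. E_x = 86/9  [E is the centroid of △FAD]
2. E_y = -7/3  [E is the centroid of △FAD]
   → E = (86/9, -7/3)
3. C_x = 2529/229  [G, A, C are collinear ∩ BC ⟂ GA]
4. C_y = 304/229  [G, A, C are collinear ∩ BC ⟂ GA]
   → C = (2529/229, 304/229)

C = (2529/229, 304/229)
E = (86/9, -7/3)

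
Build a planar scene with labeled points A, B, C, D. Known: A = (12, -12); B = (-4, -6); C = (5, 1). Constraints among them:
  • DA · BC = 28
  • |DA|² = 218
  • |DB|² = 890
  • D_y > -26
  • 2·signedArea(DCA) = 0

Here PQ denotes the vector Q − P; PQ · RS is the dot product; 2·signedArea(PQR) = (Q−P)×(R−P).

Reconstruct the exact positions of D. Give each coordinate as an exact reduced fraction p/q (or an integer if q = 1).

D = (19, -25)

1. D_x = 19  [2·signedArea(DCA) = 0 ∩ DA · BC = 28]
2. D_y = -25  [2·signedArea(DCA) = 0 ∩ DA · BC = 28]
   → D = (19, -25)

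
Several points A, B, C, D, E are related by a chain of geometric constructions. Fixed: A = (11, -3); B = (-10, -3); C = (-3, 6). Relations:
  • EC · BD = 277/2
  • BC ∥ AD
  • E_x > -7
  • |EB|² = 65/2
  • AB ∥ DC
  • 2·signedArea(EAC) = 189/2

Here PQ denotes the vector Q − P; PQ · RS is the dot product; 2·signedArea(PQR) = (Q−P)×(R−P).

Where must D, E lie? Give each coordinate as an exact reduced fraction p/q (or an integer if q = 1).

1. D_x = 18  [AB ∥ DC ∩ BC ∥ AD]
2. D_y = 6  [AB ∥ DC ∩ BC ∥ AD]
   → D = (18, 6)
3. E_x = -13/2  [EC · BD = 277/2 ∩ 2·signedArea(EAC) = 189/2]
4. E_y = 3/2  [EC · BD = 277/2 ∩ 2·signedArea(EAC) = 189/2]
   → E = (-13/2, 3/2)

D = (18, 6)
E = (-13/2, 3/2)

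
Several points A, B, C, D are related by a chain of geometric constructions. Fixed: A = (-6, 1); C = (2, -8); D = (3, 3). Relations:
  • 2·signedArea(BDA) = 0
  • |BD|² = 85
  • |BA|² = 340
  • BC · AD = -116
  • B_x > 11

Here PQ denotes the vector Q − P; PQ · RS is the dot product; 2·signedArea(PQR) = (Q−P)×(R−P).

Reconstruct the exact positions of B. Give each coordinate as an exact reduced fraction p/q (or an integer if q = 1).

B = (12, 5)

1. B_x = 12  [2·signedArea(BDA) = 0 ∩ BC · AD = -116]
2. B_y = 5  [2·signedArea(BDA) = 0 ∩ BC · AD = -116]
   → B = (12, 5)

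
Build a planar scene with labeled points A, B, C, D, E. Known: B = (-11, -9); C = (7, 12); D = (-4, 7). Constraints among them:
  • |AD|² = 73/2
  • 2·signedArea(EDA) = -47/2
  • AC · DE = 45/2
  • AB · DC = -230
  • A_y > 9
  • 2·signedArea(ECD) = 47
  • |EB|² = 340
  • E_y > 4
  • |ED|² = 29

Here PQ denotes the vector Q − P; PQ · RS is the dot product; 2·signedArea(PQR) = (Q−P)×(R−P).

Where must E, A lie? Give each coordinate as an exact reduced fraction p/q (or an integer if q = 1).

A = (3/2, 19/2)
E = (1, 5)

1. E_x = 1  [line 5·x + -11·y + 50 = 0 ∩ |EB|² = 340]
2. E_y = 5  [line 5·x + -11·y + 50 = 0 ∩ |EB|² = 340]
   → E = (1, 5)
3. A_x = 3/2  [AC · DE = 45/2 ∩ 2·signedArea(EDA) = -47/2]
4. A_y = 19/2  [AC · DE = 45/2 ∩ 2·signedArea(EDA) = -47/2]
   → A = (3/2, 19/2)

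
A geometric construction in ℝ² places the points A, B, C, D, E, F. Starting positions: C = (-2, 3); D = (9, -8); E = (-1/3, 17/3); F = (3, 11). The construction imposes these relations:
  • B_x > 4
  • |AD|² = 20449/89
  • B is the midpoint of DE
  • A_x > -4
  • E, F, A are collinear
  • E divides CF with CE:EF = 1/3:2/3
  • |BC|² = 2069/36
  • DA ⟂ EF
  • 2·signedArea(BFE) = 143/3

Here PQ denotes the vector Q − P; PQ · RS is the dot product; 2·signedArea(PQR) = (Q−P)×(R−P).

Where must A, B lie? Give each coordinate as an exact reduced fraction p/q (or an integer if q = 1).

A = (-343/89, 3/89)
B = (13/3, -7/6)

1. A_x = -343/89  [E, F, A are collinear ∩ DA ⟂ EF]
2. A_y = 3/89  [E, F, A are collinear ∩ DA ⟂ EF]
   → A = (-343/89, 3/89)
3. B_x = 13/3  [B is the midpoint of DE]
4. B_y = -7/6  [B is the midpoint of DE]
   → B = (13/3, -7/6)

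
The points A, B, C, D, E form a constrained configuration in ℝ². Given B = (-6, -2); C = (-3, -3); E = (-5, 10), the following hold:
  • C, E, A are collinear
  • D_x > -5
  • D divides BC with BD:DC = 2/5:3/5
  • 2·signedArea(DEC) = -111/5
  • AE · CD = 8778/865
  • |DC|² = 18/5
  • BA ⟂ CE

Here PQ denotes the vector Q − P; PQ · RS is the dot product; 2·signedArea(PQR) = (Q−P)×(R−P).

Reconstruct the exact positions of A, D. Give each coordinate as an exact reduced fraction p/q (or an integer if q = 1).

A = (-557/173, -272/173)
D = (-24/5, -12/5)

1. A_x = -557/173  [C, E, A are collinear ∩ BA ⟂ CE]
2. A_y = -272/173  [C, E, A are collinear ∩ BA ⟂ CE]
   → A = (-557/173, -272/173)
3. D_x = -24/5  [D divides BC with BD:DC = 2/5:3/5]
4. D_y = -12/5  [D divides BC with BD:DC = 2/5:3/5]
   → D = (-24/5, -12/5)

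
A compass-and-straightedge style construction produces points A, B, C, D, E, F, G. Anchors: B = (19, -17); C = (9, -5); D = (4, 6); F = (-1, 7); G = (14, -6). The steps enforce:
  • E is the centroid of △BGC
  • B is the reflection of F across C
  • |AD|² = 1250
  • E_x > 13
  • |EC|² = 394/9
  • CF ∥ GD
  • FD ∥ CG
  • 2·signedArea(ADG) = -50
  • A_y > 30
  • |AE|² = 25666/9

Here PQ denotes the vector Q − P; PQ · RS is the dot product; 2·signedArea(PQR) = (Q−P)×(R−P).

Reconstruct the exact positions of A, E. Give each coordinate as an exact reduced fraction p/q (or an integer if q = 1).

A = (-21, 31)
E = (14, -28/3)

1. A_x = -21  [line 12·x + 10·y + -58 = 0 ∩ |AD|² = 1250]
2. A_y = 31  [line 12·x + 10·y + -58 = 0 ∩ |AD|² = 1250]
   → A = (-21, 31)
3. E_x = 14  [E is the centroid of △BGC]
4. E_y = -28/3  [E is the centroid of △BGC]
   → E = (14, -28/3)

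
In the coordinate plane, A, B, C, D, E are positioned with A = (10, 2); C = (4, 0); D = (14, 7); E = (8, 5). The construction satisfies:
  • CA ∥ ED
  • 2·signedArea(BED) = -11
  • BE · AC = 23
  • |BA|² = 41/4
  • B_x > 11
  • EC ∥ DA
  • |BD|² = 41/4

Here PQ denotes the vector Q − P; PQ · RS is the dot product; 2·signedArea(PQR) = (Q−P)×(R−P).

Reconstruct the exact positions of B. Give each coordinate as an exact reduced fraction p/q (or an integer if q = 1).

1. B_x = 12  [BE · AC = 23 ∩ 2·signedArea(BED) = -11]
2. B_y = 9/2  [BE · AC = 23 ∩ 2·signedArea(BED) = -11]
   → B = (12, 9/2)

B = (12, 9/2)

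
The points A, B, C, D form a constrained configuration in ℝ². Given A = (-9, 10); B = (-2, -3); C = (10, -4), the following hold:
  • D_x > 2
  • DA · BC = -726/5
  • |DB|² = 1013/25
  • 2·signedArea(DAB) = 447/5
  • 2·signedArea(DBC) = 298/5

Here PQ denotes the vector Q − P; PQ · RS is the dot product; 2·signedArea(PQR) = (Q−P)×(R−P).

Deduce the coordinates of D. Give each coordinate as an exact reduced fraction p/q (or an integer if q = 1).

D = (12/5, 8/5)

1. D_x = 12/5  [2·signedArea(DBC) = 298/5 ∩ 2·signedArea(DAB) = 447/5]
2. D_y = 8/5  [2·signedArea(DBC) = 298/5 ∩ 2·signedArea(DAB) = 447/5]
   → D = (12/5, 8/5)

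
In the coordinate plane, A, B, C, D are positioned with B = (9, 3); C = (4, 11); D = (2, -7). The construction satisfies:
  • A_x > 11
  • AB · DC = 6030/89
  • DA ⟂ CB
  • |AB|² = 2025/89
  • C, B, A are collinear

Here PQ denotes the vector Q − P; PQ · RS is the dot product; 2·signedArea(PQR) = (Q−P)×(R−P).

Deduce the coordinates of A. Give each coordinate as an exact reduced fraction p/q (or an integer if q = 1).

1. A_x = 1026/89  [C, B, A are collinear ∩ DA ⟂ CB]
2. A_y = -93/89  [C, B, A are collinear ∩ DA ⟂ CB]
   → A = (1026/89, -93/89)

A = (1026/89, -93/89)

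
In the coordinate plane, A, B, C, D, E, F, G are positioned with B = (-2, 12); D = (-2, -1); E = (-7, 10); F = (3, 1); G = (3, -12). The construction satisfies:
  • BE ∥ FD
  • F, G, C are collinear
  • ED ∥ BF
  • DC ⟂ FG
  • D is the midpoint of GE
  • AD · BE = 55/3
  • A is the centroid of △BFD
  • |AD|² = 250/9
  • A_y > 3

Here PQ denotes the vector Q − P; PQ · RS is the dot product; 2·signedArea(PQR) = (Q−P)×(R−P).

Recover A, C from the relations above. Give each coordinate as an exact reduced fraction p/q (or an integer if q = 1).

1. A_x = -1/3  [A is the centroid of △BFD]
2. A_y = 4  [A is the centroid of △BFD]
   → A = (-1/3, 4)
3. C_x = 3  [F, G, C are collinear ∩ DC ⟂ FG]
4. C_y = -1  [F, G, C are collinear ∩ DC ⟂ FG]
   → C = (3, -1)

A = (-1/3, 4)
C = (3, -1)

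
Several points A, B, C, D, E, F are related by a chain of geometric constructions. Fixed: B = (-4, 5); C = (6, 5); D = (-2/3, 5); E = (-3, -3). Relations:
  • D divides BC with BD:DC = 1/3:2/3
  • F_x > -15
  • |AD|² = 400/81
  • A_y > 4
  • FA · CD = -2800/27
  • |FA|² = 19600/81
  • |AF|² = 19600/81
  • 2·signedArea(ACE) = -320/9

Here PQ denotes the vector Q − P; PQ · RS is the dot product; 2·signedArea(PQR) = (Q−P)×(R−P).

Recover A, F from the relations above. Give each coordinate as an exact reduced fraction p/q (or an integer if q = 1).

1. A_x = 14/9  [line 8·x + -9·y + 293/9 = 0 ∩ |AD|² = 400/81]
2. A_y = 5  [line 8·x + -9·y + 293/9 = 0 ∩ |AD|² = 400/81]
   → A = (14/9, 5)
3. F_x = -14  [FA · CD = -2800/27]
4. F_y = 5  [|FA|² = 19600/81]
   → F = (-14, 5)

A = (14/9, 5)
F = (-14, 5)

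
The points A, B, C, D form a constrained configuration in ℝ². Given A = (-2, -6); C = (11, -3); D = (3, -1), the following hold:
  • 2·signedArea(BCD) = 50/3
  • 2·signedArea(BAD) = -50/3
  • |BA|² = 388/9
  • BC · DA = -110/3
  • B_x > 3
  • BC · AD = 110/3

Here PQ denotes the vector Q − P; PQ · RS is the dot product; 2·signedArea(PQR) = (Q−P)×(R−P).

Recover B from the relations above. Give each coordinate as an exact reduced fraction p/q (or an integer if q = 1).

B = (4, -10/3)

1. B_x = 4  [2·signedArea(BAD) = -50/3 ∩ BC · DA = -110/3]
2. B_y = -10/3  [2·signedArea(BAD) = -50/3 ∩ BC · DA = -110/3]
   → B = (4, -10/3)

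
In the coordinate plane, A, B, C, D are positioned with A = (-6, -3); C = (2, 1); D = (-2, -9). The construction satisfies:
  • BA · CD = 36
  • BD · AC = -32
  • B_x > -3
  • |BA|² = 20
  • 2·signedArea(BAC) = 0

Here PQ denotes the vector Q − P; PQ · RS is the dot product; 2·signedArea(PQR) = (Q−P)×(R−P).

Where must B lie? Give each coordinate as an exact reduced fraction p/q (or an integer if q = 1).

1. B_x = -2  [2·signedArea(BAC) = 0 ∩ BA · CD = 36]
2. B_y = -1  [2·signedArea(BAC) = 0 ∩ BA · CD = 36]
   → B = (-2, -1)

B = (-2, -1)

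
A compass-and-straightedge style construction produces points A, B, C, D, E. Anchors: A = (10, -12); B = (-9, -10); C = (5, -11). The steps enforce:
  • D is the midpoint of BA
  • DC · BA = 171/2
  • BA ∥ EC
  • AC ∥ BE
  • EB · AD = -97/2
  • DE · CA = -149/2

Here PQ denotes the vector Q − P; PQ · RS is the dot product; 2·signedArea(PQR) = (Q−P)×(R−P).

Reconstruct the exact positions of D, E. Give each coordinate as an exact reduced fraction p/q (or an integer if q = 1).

1. D_x = 1/2  [D is the midpoint of BA]
2. D_y = -11  [D is the midpoint of BA]
   → D = (1/2, -11)
3. E_x = -14  [BA ∥ EC ∩ AC ∥ BE]
4. E_y = -9  [BA ∥ EC ∩ AC ∥ BE]
   → E = (-14, -9)

D = (1/2, -11)
E = (-14, -9)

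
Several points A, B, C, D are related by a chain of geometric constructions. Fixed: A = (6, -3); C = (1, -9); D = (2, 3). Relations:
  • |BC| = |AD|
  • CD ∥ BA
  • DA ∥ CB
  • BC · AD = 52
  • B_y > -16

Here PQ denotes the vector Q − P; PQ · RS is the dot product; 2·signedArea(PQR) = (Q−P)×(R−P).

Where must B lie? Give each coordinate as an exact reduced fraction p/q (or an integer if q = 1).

B = (5, -15)

1. B_x = 5  [CD ∥ BA ∩ DA ∥ CB]
2. B_y = -15  [CD ∥ BA ∩ DA ∥ CB]
   → B = (5, -15)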